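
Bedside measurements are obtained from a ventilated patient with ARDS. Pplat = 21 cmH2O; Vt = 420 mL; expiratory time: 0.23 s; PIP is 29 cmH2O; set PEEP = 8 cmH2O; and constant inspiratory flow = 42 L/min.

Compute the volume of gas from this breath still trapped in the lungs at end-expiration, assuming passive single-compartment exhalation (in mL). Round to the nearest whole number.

Flow: 42 L/min ÷ 60 = 0.7 L/s.
R = (PIP − Pplat)/V̇ = (29 − 21) / 0.7 = 8.0/0.7 = 11.429 cmH2O·s/L.
C = Vt/(Pplat − PEEP) = 420.0 / (21 − 8) = 420.0/13.0 = 32.308 mL/cmH2O.
τ = R × C = 11.429 × 0.03231 L/cmH2O = 0.3693 s.
Fraction remaining = e^(−Te/τ) = e^(−0.23/0.3693) = 0.5364.
Trapped volume = 420.0 × 0.5364 = 225.29 mL.

225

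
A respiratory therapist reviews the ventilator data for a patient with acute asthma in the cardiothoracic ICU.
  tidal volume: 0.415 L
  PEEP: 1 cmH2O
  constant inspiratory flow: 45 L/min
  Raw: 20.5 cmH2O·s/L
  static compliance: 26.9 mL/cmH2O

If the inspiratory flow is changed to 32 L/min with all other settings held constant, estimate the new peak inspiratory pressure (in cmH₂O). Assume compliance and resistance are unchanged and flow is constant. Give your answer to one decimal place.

27.4

Flow: 45 L/min ÷ 60 = 0.75 L/s.
New flow: 32 L/min ÷ 60 = 0.5333 L/s.
PIP = Vt/C + R·V̇ + PEEP (constant-flow equation of motion).
Only the resistive term changes: ΔPIP = R × ΔV̇ = 20.5 × (0.5333 − 0.75) = 20.5 × -0.2167 = -4.442 cmH2O.
Original PIP = 415/26.9 + 20.5×0.75 + 1 = 31.803 cmH2O; new PIP = 31.803 + (-4.442) = 27.361 cmH2O.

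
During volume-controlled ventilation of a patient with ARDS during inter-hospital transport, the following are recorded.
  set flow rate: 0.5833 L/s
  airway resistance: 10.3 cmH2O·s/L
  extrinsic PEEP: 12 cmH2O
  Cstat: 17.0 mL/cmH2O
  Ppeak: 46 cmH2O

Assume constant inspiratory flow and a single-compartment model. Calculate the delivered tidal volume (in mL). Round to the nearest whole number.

Equation of motion (constant flow): PIP = Vt/C + R·V̇ + PEEP.
Vt/C = PIP − R·V̇ − PEEP = 46 − 6.008 − 12 = 27.992 cmH2O.
Vt = C × 27.992 = 17.0 × 27.992 = 475.86 mL.

476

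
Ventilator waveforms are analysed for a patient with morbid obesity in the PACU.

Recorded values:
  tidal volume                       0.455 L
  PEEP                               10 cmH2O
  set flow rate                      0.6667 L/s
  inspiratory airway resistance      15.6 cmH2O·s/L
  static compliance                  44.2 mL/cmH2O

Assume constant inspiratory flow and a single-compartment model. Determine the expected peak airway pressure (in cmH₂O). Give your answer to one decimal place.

Equation of motion (constant flow): PIP = Vt/C + R·V̇ + PEEP.
PIP = 455/44.2 + 15.6×0.6667 + 10 = 10.294 + 10.401 + 10 = 30.695 cmH2O.

30.7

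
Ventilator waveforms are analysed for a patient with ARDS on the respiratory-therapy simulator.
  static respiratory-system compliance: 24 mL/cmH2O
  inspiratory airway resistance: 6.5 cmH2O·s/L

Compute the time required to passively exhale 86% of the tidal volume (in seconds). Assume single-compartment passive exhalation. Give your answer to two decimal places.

τ = R × C = 6.5 × 24 mL/cmH2O = 6.5 × 0.024 L/cmH2O = 0.156 s.
Exhaled fraction f = 1 − e^(−t/τ) → t = −τ·ln(1 − f) = −0.156·ln(0.14) = 0.3067 s.

0.31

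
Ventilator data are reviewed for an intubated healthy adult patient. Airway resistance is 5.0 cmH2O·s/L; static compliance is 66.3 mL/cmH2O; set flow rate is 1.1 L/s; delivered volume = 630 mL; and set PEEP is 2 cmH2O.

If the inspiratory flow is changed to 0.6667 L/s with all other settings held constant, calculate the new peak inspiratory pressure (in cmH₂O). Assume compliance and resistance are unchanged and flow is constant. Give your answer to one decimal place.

14.8

PIP = Vt/C + R·V̇ + PEEP (constant-flow equation of motion).
Only the resistive term changes: ΔPIP = R × ΔV̇ = 5.0 × (0.6667 − 1.1) = 5.0 × -0.4333 = -2.167 cmH2O.
Original PIP = 630/66.3 + 5.0×1.1 + 2 = 17.002 cmH2O; new PIP = 17.002 + (-2.167) = 14.835 cmH2O.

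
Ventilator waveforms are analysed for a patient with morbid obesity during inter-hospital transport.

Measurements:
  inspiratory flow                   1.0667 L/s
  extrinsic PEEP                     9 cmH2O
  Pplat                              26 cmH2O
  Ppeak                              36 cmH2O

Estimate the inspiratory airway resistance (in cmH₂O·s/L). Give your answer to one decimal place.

9.4

Raw = (PIP − Pplat) / flow = (36 − 26) / 1.0667 = 10.0 / 1.0667 = 9.375 cmH2O·s/L.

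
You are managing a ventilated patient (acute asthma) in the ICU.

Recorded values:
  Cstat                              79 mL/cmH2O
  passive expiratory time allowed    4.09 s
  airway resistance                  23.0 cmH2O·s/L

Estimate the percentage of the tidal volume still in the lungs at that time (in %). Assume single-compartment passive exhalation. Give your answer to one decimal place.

τ = R × C = 23.0 × 79 mL/cmH2O = 23.0 × 0.079 L/cmH2O = 1.817 s.
Passive exhalation: V(t)/V₀ = e^(−t/τ) = e^(−4.09/1.817) = 0.1053.
Fraction remaining = 0.1053 → 10.53%.

10.5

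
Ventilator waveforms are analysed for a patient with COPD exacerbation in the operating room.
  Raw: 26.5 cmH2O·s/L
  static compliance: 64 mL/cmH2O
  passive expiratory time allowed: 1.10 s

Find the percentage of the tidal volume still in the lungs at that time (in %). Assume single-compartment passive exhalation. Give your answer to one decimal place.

52.3

τ = R × C = 26.5 × 64 mL/cmH2O = 26.5 × 0.064 L/cmH2O = 1.696 s.
Passive exhalation: V(t)/V₀ = e^(−t/τ) = e^(−1.10/1.696) = 0.5228.
Fraction remaining = 0.5228 → 52.28%.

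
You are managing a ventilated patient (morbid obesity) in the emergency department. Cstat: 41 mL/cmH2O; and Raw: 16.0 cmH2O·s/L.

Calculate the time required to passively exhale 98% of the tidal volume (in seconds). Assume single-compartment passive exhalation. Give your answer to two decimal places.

2.57

τ = R × C = 16.0 × 41 mL/cmH2O = 16.0 × 0.041 L/cmH2O = 0.656 s.
Exhaled fraction f = 1 − e^(−t/τ) → t = −τ·ln(1 − f) = −0.656·ln(0.02) = 2.566 s.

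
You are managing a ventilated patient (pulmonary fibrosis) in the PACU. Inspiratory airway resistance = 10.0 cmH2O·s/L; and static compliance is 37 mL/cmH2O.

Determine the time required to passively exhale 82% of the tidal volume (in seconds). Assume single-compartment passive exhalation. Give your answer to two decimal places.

τ = R × C = 10.0 × 37 mL/cmH2O = 10.0 × 0.037 L/cmH2O = 0.37 s.
Exhaled fraction f = 1 − e^(−t/τ) → t = −τ·ln(1 − f) = −0.37·ln(0.18) = 0.6345 s.

0.63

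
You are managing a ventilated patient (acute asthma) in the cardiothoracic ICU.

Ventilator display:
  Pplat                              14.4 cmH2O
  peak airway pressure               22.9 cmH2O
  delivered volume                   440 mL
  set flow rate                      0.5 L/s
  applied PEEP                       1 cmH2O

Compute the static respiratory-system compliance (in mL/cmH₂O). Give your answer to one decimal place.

32.8

Cstat = Vt / (Pplat − PEEP) = 440 / (14.4 − 1) = 440 / 13.4 = 32.836 mL/cmH2O.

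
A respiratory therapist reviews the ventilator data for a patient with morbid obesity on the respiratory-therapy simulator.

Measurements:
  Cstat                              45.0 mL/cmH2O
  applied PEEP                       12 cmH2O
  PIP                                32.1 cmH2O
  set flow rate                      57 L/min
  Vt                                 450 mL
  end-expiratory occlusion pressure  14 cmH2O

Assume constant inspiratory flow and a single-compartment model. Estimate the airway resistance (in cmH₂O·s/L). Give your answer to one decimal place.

Flow: 57 L/min ÷ 60 = 0.95 L/s.
Total PEEP = 14 cmH2O (set 12 + intrinsic 2); this is the baseline alveolar pressure.
Equation of motion (constant flow): PIP = Vt/C + R·V̇ + PEEP.
R·V̇ = PIP − Vt/C − PEEP = 32.1 − 450/45.0 − 14 = 32.1 − 10.0 − 14 = 8.1 cmH2O.
R = 8.1 / 0.95 = 8.526 cmH2O·s/L.

8.5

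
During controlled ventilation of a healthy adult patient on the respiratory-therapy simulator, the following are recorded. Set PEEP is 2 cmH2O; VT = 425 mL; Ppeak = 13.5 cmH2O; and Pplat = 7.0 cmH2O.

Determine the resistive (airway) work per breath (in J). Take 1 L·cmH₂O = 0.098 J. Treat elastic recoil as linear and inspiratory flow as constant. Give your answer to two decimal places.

0.27

With constant inspiratory flow the resistive pressure is constant at PIP − Pplat = 13.5 − 7.0 = 6.5 cmH2O, so resistive work = 6.5 × 0.425 = 2.763 L·cmH2O.
× 0.098 J/(L·cmH2O) → 0.2708 J.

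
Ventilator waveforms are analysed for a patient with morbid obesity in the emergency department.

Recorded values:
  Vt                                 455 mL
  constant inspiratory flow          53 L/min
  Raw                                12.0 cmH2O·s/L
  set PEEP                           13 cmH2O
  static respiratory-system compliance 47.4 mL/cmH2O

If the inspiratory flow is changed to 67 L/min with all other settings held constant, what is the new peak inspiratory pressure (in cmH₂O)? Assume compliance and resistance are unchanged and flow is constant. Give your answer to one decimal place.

36.0

Flow: 53 L/min ÷ 60 = 0.8833 L/s.
New flow: 67 L/min ÷ 60 = 1.1167 L/s.
PIP = Vt/C + R·V̇ + PEEP (constant-flow equation of motion).
Only the resistive term changes: ΔPIP = R × ΔV̇ = 12.0 × (1.1167 − 0.8833) = 12.0 × 0.2334 = 2.801 cmH2O.
Original PIP = 455/47.4 + 12.0×0.8833 + 13 = 33.199 cmH2O; new PIP = 33.199 + (2.801) = 36.0 cmH2O.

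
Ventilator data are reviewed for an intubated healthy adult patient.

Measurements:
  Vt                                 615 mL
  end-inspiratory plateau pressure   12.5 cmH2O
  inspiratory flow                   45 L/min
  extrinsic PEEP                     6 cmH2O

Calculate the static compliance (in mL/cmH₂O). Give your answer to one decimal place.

94.6

Cstat = Vt / (Pplat − PEEP) = 615 / (12.5 − 6) = 615 / 6.5 = 94.615 mL/cmH2O.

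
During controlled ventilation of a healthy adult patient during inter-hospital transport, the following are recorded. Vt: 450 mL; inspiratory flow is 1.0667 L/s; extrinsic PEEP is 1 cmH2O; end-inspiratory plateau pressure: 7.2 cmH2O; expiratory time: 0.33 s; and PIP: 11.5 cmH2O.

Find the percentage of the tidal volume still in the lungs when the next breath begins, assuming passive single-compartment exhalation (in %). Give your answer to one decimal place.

32.4

R = (PIP − Pplat)/V̇ = (11.5 − 7.2) / 1.0667 = 4.3/1.0667 = 4.031 cmH2O·s/L.
C = Vt/(Pplat − PEEP) = 450.0 / (7.2 − 1) = 450.0/6.2 = 72.581 mL/cmH2O.
τ = R × C = 4.031 × 0.07258 L/cmH2O = 0.2926 s.
Fraction remaining at end-expiration = e^(−Te/τ) = e^(−0.33/0.2926) = 0.3237 → 32.37%.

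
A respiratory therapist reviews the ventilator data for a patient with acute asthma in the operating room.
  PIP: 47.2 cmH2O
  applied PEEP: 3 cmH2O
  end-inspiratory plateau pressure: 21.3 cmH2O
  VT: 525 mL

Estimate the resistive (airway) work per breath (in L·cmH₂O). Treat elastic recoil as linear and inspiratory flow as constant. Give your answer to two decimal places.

13.60

With constant inspiratory flow the resistive pressure is constant at PIP − Pplat = 47.2 − 21.3 = 25.9 cmH2O, so resistive work = 25.9 × 0.525 = 13.598 L·cmH2O.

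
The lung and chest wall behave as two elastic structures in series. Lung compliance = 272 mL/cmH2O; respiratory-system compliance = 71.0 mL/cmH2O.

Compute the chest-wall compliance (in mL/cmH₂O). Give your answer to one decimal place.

96.1

1/Ccw = 1/Crs − 1/CL.
1/Ccw = 1/71.0 − 1/272 = 0.01041.
Ccw = 96.061 mL/cmH2O.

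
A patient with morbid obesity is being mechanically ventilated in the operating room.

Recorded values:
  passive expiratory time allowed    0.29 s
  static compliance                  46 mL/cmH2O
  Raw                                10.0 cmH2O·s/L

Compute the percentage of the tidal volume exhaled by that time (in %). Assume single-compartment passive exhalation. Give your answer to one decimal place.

τ = R × C = 10.0 × 46 mL/cmH2O = 10.0 × 0.046 L/cmH2O = 0.46 s.
Passive exhalation: V(t)/V₀ = e^(−t/τ) = e^(−0.29/0.46) = 0.5324.
Fraction exhaled = 1 − 0.5324 = 0.4676 → 46.76%.

46.8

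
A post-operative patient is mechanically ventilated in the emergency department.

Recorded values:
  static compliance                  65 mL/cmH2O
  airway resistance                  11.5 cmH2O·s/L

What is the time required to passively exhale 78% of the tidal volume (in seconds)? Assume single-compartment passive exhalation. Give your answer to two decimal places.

τ = R × C = 11.5 × 65 mL/cmH2O = 11.5 × 0.065 L/cmH2O = 0.7475 s.
Exhaled fraction f = 1 − e^(−t/τ) → t = −τ·ln(1 − f) = −0.7475·ln(0.22) = 1.132 s.

1.13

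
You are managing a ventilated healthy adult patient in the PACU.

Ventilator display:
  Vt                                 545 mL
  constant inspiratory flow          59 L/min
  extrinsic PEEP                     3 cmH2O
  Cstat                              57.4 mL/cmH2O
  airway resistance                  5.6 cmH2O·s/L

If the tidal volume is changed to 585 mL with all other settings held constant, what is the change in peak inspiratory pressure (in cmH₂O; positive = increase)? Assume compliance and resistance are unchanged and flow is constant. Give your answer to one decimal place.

0.7

PIP = Vt/C + R·V̇ + PEEP (constant-flow equation of motion).
Only the elastic term changes: ΔPIP = ΔVt / C = (585 − 545) / 57.4 = 0.6969 cmH2O.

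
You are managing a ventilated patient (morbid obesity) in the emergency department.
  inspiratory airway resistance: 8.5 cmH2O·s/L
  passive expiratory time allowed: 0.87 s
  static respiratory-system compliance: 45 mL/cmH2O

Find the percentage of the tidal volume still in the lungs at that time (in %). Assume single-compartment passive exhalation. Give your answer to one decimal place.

10.3

τ = R × C = 8.5 × 45 mL/cmH2O = 8.5 × 0.045 L/cmH2O = 0.3825 s.
Passive exhalation: V(t)/V₀ = e^(−t/τ) = e^(−0.87/0.3825) = 0.1028.
Fraction remaining = 0.1028 → 10.28%.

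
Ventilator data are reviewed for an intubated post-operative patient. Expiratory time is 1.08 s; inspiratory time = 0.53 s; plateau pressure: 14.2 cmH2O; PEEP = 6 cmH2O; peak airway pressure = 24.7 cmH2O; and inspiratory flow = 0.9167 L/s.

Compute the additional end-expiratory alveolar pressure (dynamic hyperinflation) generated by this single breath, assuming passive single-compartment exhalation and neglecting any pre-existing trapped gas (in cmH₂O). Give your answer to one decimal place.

Vt = flow × Ti = 0.9167 L/s × 0.53 s × 1000 mL/L = 485.85 mL.
R = (PIP − Pplat)/V̇ = (24.7 − 14.2) / 0.9167 = 10.5/0.9167 = 11.454 cmH2O·s/L.
C = Vt/(Pplat − PEEP) = 485.85 / (14.2 − 6) = 485.85/8.2 = 59.25 mL/cmH2O.
τ = R × C = 11.454 × 0.05925 L/cmH2O = 0.6786 s.
Fraction remaining = e^(−Te/τ) = e^(−1.08/0.6786) = 0.2036; trapped volume = 485.85 × 0.2036 = 98.919 mL.
Additional alveolar pressure from trapping ≈ V_trapped / C = 98.919 / 59.25 = 1.67 cmH2O.

1.7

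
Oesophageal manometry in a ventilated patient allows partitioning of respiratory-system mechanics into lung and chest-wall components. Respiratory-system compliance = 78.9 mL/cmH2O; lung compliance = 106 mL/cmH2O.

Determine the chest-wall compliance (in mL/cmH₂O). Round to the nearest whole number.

1/Ccw = 1/Crs − 1/CL.
1/Ccw = 1/78.9 − 1/106 = 0.00324.
Ccw = 308.64 mL/cmH2O.

309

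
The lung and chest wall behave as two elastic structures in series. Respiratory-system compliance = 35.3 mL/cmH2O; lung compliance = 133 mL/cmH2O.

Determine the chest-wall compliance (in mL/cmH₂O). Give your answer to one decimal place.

48.1

1/Ccw = 1/Crs − 1/CL.
1/Ccw = 1/35.3 − 1/133 = 0.02081.
Ccw = 48.054 mL/cmH2O.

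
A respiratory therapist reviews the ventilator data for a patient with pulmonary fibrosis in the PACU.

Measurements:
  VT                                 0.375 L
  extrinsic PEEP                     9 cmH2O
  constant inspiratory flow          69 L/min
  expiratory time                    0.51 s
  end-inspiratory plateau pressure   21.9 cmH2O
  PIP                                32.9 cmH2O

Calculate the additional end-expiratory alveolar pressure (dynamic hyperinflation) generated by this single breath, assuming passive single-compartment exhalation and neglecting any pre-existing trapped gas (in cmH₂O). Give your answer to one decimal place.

2.1

Flow: 69 L/min ÷ 60 = 1.15 L/s.
R = (PIP − Pplat)/V̇ = (32.9 − 21.9) / 1.15 = 11.0/1.15 = 9.565 cmH2O·s/L.
C = Vt/(Pplat − PEEP) = 375.0 / (21.9 − 9) = 375.0/12.9 = 29.07 mL/cmH2O.
τ = R × C = 9.565 × 0.02907 L/cmH2O = 0.2781 s.
Fraction remaining = e^(−Te/τ) = e^(−0.51/0.2781) = 0.1598; trapped volume = 375.0 × 0.1598 = 59.925 mL.
Additional alveolar pressure from trapping ≈ V_trapped / C = 59.925 / 29.07 = 2.061 cmH2O.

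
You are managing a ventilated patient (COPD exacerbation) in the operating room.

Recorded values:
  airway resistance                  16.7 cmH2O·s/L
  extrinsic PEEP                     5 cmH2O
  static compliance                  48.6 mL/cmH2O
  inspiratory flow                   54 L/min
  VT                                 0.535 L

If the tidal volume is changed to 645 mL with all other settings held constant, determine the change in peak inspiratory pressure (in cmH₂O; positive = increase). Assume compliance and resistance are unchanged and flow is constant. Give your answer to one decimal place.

2.3

PIP = Vt/C + R·V̇ + PEEP (constant-flow equation of motion).
Only the elastic term changes: ΔPIP = ΔVt / C = (645 − 535) / 48.6 = 2.263 cmH2O.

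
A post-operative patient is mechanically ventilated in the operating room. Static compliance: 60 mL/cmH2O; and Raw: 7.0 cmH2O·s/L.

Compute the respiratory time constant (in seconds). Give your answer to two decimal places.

0.42

τ = R × C = 7.0 × 60 mL/cmH2O = 7.0 × 0.060 L/cmH2O = 0.42 s.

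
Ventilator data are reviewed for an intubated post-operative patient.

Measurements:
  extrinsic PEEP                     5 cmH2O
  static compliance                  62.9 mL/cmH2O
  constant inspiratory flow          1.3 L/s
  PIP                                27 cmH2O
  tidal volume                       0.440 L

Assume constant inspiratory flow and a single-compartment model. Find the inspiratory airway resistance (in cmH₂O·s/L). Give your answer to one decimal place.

11.5

Equation of motion (constant flow): PIP = Vt/C + R·V̇ + PEEP.
R·V̇ = PIP − Vt/C − PEEP = 27 − 440/62.9 − 5 = 27 − 6.995 − 5 = 15.005 cmH2O.
R = 15.005 / 1.3 = 11.542 cmH2O·s/L.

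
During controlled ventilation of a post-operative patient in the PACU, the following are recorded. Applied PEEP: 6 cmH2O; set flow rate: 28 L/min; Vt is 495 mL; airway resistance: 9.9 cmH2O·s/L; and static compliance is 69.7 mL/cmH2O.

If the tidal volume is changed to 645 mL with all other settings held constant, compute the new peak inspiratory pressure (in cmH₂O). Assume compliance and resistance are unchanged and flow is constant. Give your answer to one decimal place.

19.9

Flow: 28 L/min ÷ 60 = 0.4667 L/s.
PIP = Vt/C + R·V̇ + PEEP (constant-flow equation of motion).
Only the elastic term changes: ΔPIP = ΔVt / C = (645 − 495) / 69.7 = 2.152 cmH2O.
Original PIP = 495/69.7 + 9.9×0.4667 + 6 = 17.722 cmH2O; new PIP = 17.722 + (2.152) = 19.874 cmH2O.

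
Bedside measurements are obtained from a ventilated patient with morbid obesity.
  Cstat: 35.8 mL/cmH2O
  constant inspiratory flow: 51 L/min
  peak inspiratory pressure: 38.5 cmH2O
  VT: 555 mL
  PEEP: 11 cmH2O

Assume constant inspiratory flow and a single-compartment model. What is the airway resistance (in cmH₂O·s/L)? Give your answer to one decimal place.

14.1

Flow: 51 L/min ÷ 60 = 0.85 L/s.
Equation of motion (constant flow): PIP = Vt/C + R·V̇ + PEEP.
R·V̇ = PIP − Vt/C − PEEP = 38.5 − 555/35.8 − 11 = 38.5 − 15.503 − 11 = 11.997 cmH2O.
R = 11.997 / 0.85 = 14.114 cmH2O·s/L.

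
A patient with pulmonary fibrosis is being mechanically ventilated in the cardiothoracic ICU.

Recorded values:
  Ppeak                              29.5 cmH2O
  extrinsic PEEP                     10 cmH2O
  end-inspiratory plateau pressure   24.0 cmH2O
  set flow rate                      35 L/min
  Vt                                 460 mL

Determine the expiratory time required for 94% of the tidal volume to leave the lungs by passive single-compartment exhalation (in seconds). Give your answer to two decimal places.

Flow: 35 L/min ÷ 60 = 0.5833 L/s.
R = (PIP − Pplat)/V̇ = (29.5 − 24.0) / 0.5833 = 5.5/0.5833 = 9.429 cmH2O·s/L.
C = Vt/(Pplat − PEEP) = 460.0 / (24.0 − 10) = 460.0/14.0 = 32.857 mL/cmH2O.
τ = R × C = 9.429 × 0.03286 L/cmH2O = 0.3098 s.
t = −τ·ln(1 − 0.94) = −0.3098·ln(0.06) = 0.8716 s.

0.87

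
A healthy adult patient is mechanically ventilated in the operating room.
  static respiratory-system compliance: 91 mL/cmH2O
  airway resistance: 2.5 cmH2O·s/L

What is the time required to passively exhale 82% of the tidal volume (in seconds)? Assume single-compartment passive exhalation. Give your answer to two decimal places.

0.39

τ = R × C = 2.5 × 91 mL/cmH2O = 2.5 × 0.091 L/cmH2O = 0.2275 s.
Exhaled fraction f = 1 − e^(−t/τ) → t = −τ·ln(1 − f) = −0.2275·ln(0.18) = 0.3901 s.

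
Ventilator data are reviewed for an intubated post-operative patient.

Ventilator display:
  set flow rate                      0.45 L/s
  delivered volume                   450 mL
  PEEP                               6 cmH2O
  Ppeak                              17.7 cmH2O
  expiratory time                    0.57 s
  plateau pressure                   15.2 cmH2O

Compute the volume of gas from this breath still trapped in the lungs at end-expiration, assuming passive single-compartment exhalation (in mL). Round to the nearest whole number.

55

R = (PIP − Pplat)/V̇ = (17.7 − 15.2) / 0.45 = 2.5/0.45 = 5.556 cmH2O·s/L.
C = Vt/(Pplat − PEEP) = 450.0 / (15.2 − 6) = 450.0/9.2 = 48.913 mL/cmH2O.
τ = R × C = 5.556 × 0.04891 L/cmH2O = 0.2717 s.
Fraction remaining = e^(−Te/τ) = e^(−0.57/0.2717) = 0.1227.
Trapped volume = 450.0 × 0.1227 = 55.215 mL.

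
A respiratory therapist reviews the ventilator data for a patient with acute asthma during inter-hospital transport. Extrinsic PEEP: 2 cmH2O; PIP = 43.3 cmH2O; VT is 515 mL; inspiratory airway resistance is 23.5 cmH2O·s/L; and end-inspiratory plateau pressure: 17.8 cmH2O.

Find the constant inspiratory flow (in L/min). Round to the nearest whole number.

65

flow = (PIP − Pplat) / Raw = (43.3 − 17.8) / 23.5 = 1.085 L/s × 60 = 65.1 L/min.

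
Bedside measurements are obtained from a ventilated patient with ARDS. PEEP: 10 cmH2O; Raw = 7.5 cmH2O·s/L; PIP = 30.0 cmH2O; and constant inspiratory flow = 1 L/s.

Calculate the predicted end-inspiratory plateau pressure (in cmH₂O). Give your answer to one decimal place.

22.5

Pplat = PIP − Raw × flow = 30.0 − 7.5 × 1 = 30.0 − 7.5 = 22.5 cmH2O.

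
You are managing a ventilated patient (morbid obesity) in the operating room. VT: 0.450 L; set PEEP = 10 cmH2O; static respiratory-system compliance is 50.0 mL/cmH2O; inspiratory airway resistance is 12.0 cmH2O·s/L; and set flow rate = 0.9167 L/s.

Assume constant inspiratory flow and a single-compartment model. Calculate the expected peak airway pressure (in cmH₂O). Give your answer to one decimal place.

Equation of motion (constant flow): PIP = Vt/C + R·V̇ + PEEP.
PIP = 450/50.0 + 12.0×0.9167 + 10 = 9.0 + 11.0 + 10 = 30.0 cmH2O.

30.0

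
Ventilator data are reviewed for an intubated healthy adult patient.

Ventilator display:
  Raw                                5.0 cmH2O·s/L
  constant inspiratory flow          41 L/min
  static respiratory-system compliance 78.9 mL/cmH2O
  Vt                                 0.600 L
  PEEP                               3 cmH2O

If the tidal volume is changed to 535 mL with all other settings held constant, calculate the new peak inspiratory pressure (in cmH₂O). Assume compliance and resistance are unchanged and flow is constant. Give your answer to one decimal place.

13.2

Flow: 41 L/min ÷ 60 = 0.6833 L/s.
PIP = Vt/C + R·V̇ + PEEP (constant-flow equation of motion).
Only the elastic term changes: ΔPIP = ΔVt / C = (535 − 600) / 78.9 = -0.8238 cmH2O.
Original PIP = 600/78.9 + 5.0×0.6833 + 3 = 14.021 cmH2O; new PIP = 14.021 + (-0.8238) = 13.197 cmH2O.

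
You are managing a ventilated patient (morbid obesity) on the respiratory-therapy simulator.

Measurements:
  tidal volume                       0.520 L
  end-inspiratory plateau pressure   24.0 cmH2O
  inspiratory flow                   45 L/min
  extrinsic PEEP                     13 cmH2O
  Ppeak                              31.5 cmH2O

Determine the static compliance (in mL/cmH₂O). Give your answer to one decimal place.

Cstat = Vt / (Pplat − PEEP) = 520 / (24.0 − 13) = 520 / 11.0 = 47.273 mL/cmH2O.

47.3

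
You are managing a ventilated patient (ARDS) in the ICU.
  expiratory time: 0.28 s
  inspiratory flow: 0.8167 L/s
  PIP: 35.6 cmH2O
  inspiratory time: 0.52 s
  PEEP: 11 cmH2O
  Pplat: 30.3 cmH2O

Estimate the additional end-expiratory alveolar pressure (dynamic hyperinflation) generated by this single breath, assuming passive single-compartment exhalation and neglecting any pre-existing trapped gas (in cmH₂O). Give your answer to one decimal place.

2.7

Vt = flow × Ti = 0.8167 L/s × 0.52 s × 1000 mL/L = 424.68 mL.
R = (PIP − Pplat)/V̇ = (35.6 − 30.3) / 0.8167 = 5.3/0.8167 = 6.49 cmH2O·s/L.
C = Vt/(Pplat − PEEP) = 424.68 / (30.3 − 11) = 424.68/19.3 = 22.004 mL/cmH2O.
τ = R × C = 6.49 × 0.022 L/cmH2O = 0.1428 s.
Fraction remaining = e^(−Te/τ) = e^(−0.28/0.1428) = 0.1407; trapped volume = 424.68 × 0.1407 = 59.752 mL.
Additional alveolar pressure from trapping ≈ V_trapped / C = 59.752 / 22.004 = 2.716 cmH2O.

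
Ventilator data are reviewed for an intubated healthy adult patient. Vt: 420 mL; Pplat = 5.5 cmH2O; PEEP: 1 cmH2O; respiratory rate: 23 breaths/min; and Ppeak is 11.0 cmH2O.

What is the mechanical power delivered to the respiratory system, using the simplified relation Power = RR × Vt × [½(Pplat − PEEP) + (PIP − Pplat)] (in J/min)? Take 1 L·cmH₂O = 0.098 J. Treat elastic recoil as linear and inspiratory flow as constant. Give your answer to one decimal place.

Per-breath work = Vt × [½(Pplat−PEEP) + (PIP−Pplat)] = 0.420 × [0.5×4.5 + 5.5] = 0.420 × 7.75 = 3.255 L·cmH2O.
Power = 23 × 3.255 = 74.865 L·cmH2O/min.
× 0.098 J/(L·cmH2O) → 7.337 J/min.

7.3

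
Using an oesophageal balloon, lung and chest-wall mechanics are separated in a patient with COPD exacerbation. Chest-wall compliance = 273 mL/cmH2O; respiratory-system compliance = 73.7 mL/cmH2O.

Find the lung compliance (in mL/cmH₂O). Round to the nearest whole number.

101

1/CL = 1/Crs − 1/Ccw.
1/CL = 1/73.7 − 1/273 = 0.009906.
CL = 100.95 mL/cmH2O.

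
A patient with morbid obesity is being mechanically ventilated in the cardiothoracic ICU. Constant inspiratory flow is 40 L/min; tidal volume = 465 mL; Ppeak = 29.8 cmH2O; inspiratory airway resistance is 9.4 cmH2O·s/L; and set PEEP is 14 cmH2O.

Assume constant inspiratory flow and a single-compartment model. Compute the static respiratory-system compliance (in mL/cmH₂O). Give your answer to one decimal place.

48.8

Flow: 40 L/min ÷ 60 = 0.6667 L/s.
Equation of motion (constant flow): PIP = Vt/C + R·V̇ + PEEP.
Vt/C = PIP − R·V̇ − PEEP = 29.8 − 9.4×0.6667 − 14 = 29.8 − 6.267 − 14 = 9.533 cmH2O.
C = Vt / 9.533 = 465 / 9.533 = 48.778 mL/cmH2O.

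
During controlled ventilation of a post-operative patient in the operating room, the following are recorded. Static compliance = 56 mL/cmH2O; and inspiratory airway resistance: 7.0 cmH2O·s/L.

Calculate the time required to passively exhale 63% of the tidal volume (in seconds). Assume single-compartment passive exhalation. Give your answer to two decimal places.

0.39

τ = R × C = 7.0 × 56 mL/cmH2O = 7.0 × 0.056 L/cmH2O = 0.392 s.
Exhaled fraction f = 1 − e^(−t/τ) → t = −τ·ln(1 − f) = −0.392·ln(0.37) = 0.3897 s.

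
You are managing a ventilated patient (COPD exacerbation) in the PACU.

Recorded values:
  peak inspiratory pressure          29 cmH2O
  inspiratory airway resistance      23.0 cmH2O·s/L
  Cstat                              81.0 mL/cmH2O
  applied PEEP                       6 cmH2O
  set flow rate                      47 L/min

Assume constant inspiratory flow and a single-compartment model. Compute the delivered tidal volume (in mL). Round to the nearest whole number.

Flow: 47 L/min ÷ 60 = 0.7833 L/s.
Equation of motion (constant flow): PIP = Vt/C + R·V̇ + PEEP.
Vt/C = PIP − R·V̇ − PEEP = 29 − 18.016 − 6 = 4.984 cmH2O.
Vt = C × 4.984 = 81.0 × 4.984 = 403.7 mL.

404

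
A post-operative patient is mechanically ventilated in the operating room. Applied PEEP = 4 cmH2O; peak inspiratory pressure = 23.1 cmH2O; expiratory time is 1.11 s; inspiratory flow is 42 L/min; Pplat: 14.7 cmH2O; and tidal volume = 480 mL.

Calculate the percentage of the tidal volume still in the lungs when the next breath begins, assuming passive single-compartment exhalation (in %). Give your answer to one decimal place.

12.7

Flow: 42 L/min ÷ 60 = 0.7 L/s.
R = (PIP − Pplat)/V̇ = (23.1 − 14.7) / 0.7 = 8.4/0.7 = 12.0 cmH2O·s/L.
C = Vt/(Pplat − PEEP) = 480.0 / (14.7 − 4) = 480.0/10.7 = 44.86 mL/cmH2O.
τ = R × C = 12.0 × 0.04486 L/cmH2O = 0.5383 s.
Fraction remaining at end-expiration = e^(−Te/τ) = e^(−1.11/0.5383) = 0.1272 → 12.72%.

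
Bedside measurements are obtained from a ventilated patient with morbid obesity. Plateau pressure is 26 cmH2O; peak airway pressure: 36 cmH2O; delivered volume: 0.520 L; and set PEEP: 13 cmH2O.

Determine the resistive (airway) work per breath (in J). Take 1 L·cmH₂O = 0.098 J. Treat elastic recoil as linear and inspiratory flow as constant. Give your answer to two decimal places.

0.51

With constant inspiratory flow the resistive pressure is constant at PIP − Pplat = 36 − 26 = 10.0 cmH2O, so resistive work = 10.0 × 0.520 = 5.2 L·cmH2O.
× 0.098 J/(L·cmH2O) → 0.5096 J.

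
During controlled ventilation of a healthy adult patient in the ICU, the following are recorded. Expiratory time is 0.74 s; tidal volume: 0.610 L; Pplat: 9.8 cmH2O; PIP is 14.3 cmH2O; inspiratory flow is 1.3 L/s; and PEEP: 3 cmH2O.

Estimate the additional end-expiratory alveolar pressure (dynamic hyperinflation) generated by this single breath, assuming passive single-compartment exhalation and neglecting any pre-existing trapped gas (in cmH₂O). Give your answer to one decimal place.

R = (PIP − Pplat)/V̇ = (14.3 − 9.8) / 1.3 = 4.5/1.3 = 3.462 cmH2O·s/L.
C = Vt/(Pplat − PEEP) = 610.0 / (9.8 − 3) = 610.0/6.8 = 89.706 mL/cmH2O.
τ = R × C = 3.462 × 0.08971 L/cmH2O = 0.3106 s.
Fraction remaining = e^(−Te/τ) = e^(−0.74/0.3106) = 0.09232; trapped volume = 610.0 × 0.09232 = 56.315 mL.
Additional alveolar pressure from trapping ≈ V_trapped / C = 56.315 / 89.706 = 0.6278 cmH2O.

0.6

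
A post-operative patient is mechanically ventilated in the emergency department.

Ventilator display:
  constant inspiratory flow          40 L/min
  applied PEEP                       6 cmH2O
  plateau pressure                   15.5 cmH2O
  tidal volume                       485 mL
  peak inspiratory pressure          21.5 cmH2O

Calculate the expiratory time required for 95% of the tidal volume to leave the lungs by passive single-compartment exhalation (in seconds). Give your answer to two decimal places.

Flow: 40 L/min ÷ 60 = 0.6667 L/s.
R = (PIP − Pplat)/V̇ = (21.5 − 15.5) / 0.6667 = 6.0/0.6667 = 9.0 cmH2O·s/L.
C = Vt/(Pplat − PEEP) = 485.0 / (15.5 − 6) = 485.0/9.5 = 51.053 mL/cmH2O.
τ = R × C = 9.0 × 0.05105 L/cmH2O = 0.4595 s.
t = −τ·ln(1 − 0.95) = −0.4595·ln(0.05) = 1.377 s.

1.38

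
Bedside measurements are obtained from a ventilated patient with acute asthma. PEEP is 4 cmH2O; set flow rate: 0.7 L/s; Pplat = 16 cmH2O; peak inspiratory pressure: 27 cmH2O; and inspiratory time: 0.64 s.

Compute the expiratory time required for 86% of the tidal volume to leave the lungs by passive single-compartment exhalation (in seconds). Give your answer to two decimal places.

Vt = flow × Ti = 0.7 L/s × 0.64 s × 1000 mL/L = 448.0 mL.
R = (PIP − Pplat)/V̇ = (27 − 16) / 0.7 = 11.0/0.7 = 15.714 cmH2O·s/L.
C = Vt/(Pplat − PEEP) = 448.0 / (16 − 4) = 448.0/12.0 = 37.333 mL/cmH2O.
τ = R × C = 15.714 × 0.03733 L/cmH2O = 0.5866 s.
t = −τ·ln(1 − 0.86) = −0.5866·ln(0.14) = 1.153 s.

1.15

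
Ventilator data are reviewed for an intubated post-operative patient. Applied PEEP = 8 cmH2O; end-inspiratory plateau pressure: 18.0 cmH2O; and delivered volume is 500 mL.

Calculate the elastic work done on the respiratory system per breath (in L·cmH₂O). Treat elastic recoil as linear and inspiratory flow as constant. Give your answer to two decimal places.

2.50

Elastic work ≈ ½ × (Pplat − PEEP) × Vt = 0.5 × (18.0 − 8) × 0.500 L = 0.5 × 10.0 × 0.500 = 2.5 L·cmH2O.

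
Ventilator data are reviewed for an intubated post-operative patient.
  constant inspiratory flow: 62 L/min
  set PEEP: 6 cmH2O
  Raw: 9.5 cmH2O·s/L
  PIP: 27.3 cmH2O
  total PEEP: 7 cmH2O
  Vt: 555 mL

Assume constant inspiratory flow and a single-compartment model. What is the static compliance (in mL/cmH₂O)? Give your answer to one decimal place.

Flow: 62 L/min ÷ 60 = 1.0333 L/s.
Total PEEP = 7 cmH2O (set 6 + intrinsic 1); this is the baseline alveolar pressure.
Equation of motion (constant flow): PIP = Vt/C + R·V̇ + PEEP.
Vt/C = PIP − R·V̇ − PEEP = 27.3 − 9.5×1.0333 − 7 = 27.3 − 9.816 − 7 = 10.484 cmH2O.
C = Vt / 10.484 = 555 / 10.484 = 52.938 mL/cmH2O.

52.9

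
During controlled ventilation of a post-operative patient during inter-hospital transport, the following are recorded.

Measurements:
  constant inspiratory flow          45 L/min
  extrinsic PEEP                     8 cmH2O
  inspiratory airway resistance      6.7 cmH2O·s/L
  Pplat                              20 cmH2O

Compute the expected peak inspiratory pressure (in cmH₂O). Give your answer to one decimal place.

Flow: 45 L/min ÷ 60 = 0.75 L/s.
PIP = Pplat + Raw × flow = 20 + 6.7 × 0.75 = 20 + 5.025 = 25.025 cmH2O.

25.0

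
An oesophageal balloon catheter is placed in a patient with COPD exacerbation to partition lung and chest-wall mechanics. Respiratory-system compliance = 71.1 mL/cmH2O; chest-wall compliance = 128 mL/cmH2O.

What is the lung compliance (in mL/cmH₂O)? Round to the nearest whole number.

1/CL = 1/Crs − 1/Ccw.
1/CL = 1/71.1 − 1/128 = 0.006252.
CL = 159.95 mL/cmH2O.

160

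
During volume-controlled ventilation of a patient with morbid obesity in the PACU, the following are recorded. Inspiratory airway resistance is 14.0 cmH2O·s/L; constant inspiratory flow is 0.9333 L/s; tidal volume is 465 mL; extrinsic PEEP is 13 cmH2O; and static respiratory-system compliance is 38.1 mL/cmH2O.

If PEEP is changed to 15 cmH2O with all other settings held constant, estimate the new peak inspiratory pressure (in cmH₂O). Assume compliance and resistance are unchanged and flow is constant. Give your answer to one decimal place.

PIP = Vt/C + R·V̇ + PEEP (constant-flow equation of motion).
Only the baseline term changes: ΔPIP = ΔPEEP = 15 − 13 = 2.0 cmH2O.
Original PIP = 465/38.1 + 14.0×0.9333 + 13 = 38.271 cmH2O; new PIP = 38.271 + (2.0) = 40.271 cmH2O.

40.3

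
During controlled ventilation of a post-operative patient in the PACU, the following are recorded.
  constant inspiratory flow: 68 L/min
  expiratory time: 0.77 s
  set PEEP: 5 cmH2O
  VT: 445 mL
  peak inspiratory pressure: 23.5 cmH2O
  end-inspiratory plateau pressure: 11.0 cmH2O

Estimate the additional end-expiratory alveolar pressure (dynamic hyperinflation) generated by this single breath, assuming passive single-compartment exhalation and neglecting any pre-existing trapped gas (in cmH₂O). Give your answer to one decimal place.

2.3

Flow: 68 L/min ÷ 60 = 1.1333 L/s.
R = (PIP − Pplat)/V̇ = (23.5 − 11.0) / 1.1333 = 12.5/1.1333 = 11.03 cmH2O·s/L.
C = Vt/(Pplat − PEEP) = 445.0 / (11.0 − 5) = 445.0/6.0 = 74.167 mL/cmH2O.
τ = R × C = 11.03 × 0.07417 L/cmH2O = 0.8181 s.
Fraction remaining = e^(−Te/τ) = e^(−0.77/0.8181) = 0.3902; trapped volume = 445.0 × 0.3902 = 173.64 mL.
Additional alveolar pressure from trapping ≈ V_trapped / C = 173.64 / 74.167 = 2.341 cmH2O.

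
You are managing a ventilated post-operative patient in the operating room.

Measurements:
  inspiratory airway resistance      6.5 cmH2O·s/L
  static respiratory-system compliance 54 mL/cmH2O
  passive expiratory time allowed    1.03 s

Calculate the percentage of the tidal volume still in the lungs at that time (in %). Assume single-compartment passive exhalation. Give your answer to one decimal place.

5.3

τ = R × C = 6.5 × 54 mL/cmH2O = 6.5 × 0.054 L/cmH2O = 0.351 s.
Passive exhalation: V(t)/V₀ = e^(−t/τ) = e^(−1.03/0.351) = 0.05316.
Fraction remaining = 0.05316 → 5.316%.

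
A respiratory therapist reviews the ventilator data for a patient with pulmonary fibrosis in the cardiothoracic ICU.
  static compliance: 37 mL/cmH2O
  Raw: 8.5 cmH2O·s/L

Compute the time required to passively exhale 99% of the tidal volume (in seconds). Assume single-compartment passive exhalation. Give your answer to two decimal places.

τ = R × C = 8.5 × 37 mL/cmH2O = 8.5 × 0.037 L/cmH2O = 0.3145 s.
Exhaled fraction f = 1 − e^(−t/τ) → t = −τ·ln(1 − f) = −0.3145·ln(0.01) = 1.448 s.

1.45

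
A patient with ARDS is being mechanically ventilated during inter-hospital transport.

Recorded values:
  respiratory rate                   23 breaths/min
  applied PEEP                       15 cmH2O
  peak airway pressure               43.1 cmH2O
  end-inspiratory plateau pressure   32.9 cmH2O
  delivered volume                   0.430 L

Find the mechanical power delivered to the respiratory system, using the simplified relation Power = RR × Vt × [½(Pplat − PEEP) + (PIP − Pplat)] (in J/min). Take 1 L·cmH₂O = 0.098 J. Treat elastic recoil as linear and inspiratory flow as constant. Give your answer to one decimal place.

Per-breath work = Vt × [½(Pplat−PEEP) + (PIP−Pplat)] = 0.430 × [0.5×17.9 + 10.2] = 0.430 × 19.15 = 8.235 L·cmH2O.
Power = 23 × 8.235 = 189.41 L·cmH2O/min.
× 0.098 J/(L·cmH2O) → 18.562 J/min.

18.6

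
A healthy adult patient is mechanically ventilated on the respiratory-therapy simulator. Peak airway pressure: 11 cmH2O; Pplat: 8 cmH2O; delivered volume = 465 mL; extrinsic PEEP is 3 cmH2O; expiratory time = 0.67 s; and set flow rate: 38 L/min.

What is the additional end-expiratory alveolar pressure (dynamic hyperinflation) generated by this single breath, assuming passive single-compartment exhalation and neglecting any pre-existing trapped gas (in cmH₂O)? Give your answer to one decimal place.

Flow: 38 L/min ÷ 60 = 0.6333 L/s.
R = (PIP − Pplat)/V̇ = (11 − 8) / 0.6333 = 3.0/0.6333 = 4.737 cmH2O·s/L.
C = Vt/(Pplat − PEEP) = 465.0 / (8 − 3) = 465.0/5.0 = 93.0 mL/cmH2O.
τ = R × C = 4.737 × 0.093 L/cmH2O = 0.4405 s.
Fraction remaining = e^(−Te/τ) = e^(−0.67/0.4405) = 0.2185; trapped volume = 465.0 × 0.2185 = 101.6 mL.
Additional alveolar pressure from trapping ≈ V_trapped / C = 101.6 / 93.0 = 1.092 cmH2O.

1.1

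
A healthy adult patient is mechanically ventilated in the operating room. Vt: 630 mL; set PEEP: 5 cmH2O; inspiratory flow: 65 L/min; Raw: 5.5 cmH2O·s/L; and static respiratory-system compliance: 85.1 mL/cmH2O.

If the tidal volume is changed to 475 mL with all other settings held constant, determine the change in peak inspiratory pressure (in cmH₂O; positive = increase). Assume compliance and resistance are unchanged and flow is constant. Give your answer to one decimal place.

-1.8

PIP = Vt/C + R·V̇ + PEEP (constant-flow equation of motion).
Only the elastic term changes: ΔPIP = ΔVt / C = (475 − 630) / 85.1 = -1.821 cmH2O.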